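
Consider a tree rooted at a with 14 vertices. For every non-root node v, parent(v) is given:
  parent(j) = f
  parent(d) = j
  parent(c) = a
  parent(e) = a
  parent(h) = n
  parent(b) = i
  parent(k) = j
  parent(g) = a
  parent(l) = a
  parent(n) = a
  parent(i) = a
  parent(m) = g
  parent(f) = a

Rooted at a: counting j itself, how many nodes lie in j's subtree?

3

j's subtree: {j, d, k}, size 3.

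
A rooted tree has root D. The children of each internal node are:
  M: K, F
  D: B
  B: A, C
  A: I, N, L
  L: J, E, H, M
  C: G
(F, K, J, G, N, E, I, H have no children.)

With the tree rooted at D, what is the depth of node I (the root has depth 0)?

3

Climbing from I to the root: I – A – B – D. That's 3 steps.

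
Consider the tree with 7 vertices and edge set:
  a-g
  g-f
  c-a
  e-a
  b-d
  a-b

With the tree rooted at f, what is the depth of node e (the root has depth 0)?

3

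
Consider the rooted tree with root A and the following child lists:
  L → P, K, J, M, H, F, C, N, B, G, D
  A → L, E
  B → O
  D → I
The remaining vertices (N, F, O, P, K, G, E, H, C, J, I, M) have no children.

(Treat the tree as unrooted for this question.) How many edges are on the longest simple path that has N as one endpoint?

A farthest node from N is E (O, I also at distance 3).
The path N – L – A – E has 3 edges.

3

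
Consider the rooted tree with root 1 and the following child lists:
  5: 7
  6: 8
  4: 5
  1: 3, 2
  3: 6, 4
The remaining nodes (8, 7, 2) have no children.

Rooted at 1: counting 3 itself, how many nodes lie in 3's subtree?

3's subtree: {3, 4, 6, 5, 8, 7}, size 6.

6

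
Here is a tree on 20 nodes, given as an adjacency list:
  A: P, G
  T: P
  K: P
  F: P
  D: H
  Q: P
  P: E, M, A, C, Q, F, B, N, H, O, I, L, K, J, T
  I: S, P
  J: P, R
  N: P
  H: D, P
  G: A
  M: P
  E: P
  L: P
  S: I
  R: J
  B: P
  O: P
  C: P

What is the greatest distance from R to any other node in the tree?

4

Distances from R peak at 4, attained at S (G, D also at distance 4).
R-J-P-I-S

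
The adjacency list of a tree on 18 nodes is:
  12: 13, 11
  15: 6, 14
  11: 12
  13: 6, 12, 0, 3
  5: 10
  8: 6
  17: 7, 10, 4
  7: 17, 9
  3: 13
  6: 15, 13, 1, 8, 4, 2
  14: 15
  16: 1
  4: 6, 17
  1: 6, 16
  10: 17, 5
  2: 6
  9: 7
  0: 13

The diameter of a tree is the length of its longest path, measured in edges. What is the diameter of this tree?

7

A longest path is 11–12–13–6–4–17–10–5, with 7 edges.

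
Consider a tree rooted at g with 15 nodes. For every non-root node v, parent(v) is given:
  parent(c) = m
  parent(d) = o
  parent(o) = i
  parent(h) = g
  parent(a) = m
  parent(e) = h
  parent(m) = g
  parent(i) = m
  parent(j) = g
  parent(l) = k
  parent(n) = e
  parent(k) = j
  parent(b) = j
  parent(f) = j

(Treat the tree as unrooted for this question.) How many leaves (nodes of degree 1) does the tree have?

The leaves are a, b, c, d, f, l, n.
That is 7 leaves.

7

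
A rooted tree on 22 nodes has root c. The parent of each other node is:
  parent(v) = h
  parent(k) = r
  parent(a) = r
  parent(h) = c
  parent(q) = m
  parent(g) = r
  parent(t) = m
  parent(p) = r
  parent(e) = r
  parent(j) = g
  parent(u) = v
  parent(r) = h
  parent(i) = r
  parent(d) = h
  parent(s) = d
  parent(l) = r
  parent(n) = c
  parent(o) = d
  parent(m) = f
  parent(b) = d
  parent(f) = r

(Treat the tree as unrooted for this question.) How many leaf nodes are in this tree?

14

The leaves are a, b, e, i, j, k, l, n, o, p, q, s, t, u.
That is 14 leaves.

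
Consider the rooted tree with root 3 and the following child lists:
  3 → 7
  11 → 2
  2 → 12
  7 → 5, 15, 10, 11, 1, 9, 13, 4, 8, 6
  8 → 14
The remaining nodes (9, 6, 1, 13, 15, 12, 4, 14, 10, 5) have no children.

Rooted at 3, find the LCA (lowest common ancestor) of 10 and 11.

7

Ancestors of 10 (toward the root): 10, 7, 3.
Ancestors of 11: 11, 7, 3.
The deepest node appearing in both lists is 7.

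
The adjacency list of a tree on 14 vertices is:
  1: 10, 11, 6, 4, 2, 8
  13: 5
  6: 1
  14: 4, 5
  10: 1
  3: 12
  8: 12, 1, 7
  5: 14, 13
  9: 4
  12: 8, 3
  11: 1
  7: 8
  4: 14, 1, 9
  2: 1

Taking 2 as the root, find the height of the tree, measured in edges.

5

The longest root-to-leaf path is 2 – 1 – 4 – 14 – 5 – 13 (5 edges).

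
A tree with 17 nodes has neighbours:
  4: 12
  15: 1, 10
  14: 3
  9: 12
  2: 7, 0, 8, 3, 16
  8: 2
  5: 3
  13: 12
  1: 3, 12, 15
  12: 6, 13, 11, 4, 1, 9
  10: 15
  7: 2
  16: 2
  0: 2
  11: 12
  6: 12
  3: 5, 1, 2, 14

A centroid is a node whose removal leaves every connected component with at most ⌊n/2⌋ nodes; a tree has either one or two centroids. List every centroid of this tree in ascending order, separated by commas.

If 1 is removed the pieces have sizes 8, 6, 2, all ≤ ⌊17/2⌋ = 8.
No neighbour of 1 does as well, so 1 is the unique centroid.

1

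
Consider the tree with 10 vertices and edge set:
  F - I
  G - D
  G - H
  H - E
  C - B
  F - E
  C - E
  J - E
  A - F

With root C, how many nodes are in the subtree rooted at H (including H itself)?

3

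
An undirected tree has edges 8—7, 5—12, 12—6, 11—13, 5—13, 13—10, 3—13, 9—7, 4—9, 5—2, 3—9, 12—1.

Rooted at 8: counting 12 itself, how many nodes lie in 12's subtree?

Descendants of 12 (including itself): 12, 6, 1. That's 3.

3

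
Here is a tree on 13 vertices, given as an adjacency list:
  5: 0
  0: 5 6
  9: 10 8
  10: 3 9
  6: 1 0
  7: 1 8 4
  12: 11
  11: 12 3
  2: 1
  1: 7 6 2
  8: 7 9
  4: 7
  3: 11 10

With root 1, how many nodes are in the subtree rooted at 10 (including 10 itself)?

4

10's subtree: {10, 3, 11, 12}, size 4.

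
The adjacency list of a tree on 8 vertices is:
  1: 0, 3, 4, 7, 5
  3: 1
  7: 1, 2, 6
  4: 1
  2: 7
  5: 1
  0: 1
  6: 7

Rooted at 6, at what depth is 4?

3

Path from 6 to 4: 6 – 7 – 1 – 4, which has 3 edges.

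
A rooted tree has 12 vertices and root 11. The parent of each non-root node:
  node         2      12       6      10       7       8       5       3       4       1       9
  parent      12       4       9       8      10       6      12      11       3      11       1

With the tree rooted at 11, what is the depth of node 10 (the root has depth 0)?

5

Path from 11 to 10: 11–1–9–6–8–10, which has 5 edges.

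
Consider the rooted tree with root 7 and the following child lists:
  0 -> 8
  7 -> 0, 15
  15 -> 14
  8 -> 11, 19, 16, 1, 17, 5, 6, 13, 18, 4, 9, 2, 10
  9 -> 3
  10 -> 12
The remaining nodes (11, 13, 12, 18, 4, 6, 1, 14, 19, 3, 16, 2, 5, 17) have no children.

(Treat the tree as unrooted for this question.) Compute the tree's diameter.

6

BFS from 14 reaches 3 last, at distance 6; BFS from 3 confirms no node is farther.
Path: 14 – 15 – 7 – 0 – 8 – 9 – 3.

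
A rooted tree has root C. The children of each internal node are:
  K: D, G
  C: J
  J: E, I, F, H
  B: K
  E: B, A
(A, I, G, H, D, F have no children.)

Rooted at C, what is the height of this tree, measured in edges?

D sits deepest: C – J – E – B – K – D — 5 edges from the root.

5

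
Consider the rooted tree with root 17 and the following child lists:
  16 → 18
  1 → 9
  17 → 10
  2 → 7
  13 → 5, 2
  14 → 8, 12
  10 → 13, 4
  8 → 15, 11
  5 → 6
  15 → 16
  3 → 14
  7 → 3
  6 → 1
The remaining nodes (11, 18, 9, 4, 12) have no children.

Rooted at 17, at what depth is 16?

9

Path from 17 to 16: 17 → 10 → 13 → 2 → 7 → 3 → 14 → 8 → 15 → 16, which has 9 edges.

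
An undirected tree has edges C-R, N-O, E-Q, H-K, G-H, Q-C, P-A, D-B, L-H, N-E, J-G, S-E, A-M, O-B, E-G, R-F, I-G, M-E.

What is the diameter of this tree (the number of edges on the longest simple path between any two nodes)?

A longest path is D–B–O–N–E–Q–C–R–F, with 8 edges.

8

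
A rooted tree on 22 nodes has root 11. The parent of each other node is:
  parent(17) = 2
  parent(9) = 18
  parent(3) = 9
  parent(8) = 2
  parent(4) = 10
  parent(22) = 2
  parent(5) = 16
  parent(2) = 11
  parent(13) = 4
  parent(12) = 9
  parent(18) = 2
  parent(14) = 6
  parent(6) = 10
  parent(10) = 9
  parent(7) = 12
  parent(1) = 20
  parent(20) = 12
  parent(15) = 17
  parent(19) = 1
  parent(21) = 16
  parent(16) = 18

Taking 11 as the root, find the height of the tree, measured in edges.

7

The longest root-to-leaf path is 11-2-18-9-12-20-1-19 (7 edges).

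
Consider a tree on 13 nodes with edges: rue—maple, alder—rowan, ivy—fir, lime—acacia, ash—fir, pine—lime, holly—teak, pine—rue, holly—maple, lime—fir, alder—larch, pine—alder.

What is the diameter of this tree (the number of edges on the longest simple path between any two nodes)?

7

Starting from ivy, a farthest node is teak at distance 7.
One longest path: ivy - fir - lime - pine - rue - maple - holly - teak.
So the diameter is 7.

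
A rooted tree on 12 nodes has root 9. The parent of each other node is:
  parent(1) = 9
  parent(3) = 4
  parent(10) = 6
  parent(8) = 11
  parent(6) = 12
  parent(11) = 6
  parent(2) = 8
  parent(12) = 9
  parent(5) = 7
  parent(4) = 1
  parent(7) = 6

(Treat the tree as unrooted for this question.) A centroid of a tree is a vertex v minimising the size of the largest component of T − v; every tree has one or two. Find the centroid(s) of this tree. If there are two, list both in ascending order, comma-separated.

6

Removing 6 splits the tree into components of sizes 5, 3, 2, 1; the largest is 5 ≤ ⌊12/2⌋ = 6.
Every other node leaves some component of size > 6, so the centroid is unique.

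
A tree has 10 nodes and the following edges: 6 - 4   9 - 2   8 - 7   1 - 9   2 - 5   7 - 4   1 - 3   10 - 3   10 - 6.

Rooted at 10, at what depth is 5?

Climbing from 5 to the root: 5–2–9–1–3–10. That's 5 steps.

5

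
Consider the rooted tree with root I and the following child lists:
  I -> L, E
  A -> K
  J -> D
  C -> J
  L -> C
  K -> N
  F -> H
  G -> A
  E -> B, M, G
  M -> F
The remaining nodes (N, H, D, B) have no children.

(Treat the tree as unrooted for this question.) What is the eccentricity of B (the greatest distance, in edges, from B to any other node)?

A farthest node from B is D.
The path B–E–I–L–C–J–D has 6 edges.

6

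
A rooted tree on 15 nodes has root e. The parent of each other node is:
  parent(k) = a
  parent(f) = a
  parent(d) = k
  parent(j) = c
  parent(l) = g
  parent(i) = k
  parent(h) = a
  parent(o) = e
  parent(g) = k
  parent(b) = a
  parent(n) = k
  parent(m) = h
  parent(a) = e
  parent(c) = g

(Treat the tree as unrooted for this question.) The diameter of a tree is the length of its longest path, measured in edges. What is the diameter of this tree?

6

Starting from o, a farthest node is j at distance 6.
One longest path: o–e–a–k–g–c–j.
So the diameter is 6.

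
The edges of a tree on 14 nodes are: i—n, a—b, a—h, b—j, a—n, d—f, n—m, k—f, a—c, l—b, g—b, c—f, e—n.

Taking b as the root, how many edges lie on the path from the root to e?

3

Climbing from e to the root: e–n–a–b. That's 3 steps.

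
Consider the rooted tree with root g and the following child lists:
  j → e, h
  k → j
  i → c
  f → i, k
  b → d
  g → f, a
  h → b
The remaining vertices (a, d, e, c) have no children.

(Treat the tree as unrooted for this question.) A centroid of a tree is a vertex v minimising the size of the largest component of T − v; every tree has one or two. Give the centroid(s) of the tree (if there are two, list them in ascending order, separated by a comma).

Removing k splits the tree into components of sizes 5, 5; the largest is 5 ≤ ⌊11/2⌋ = 5.
No neighbour of k does as well, so k is the unique centroid.

k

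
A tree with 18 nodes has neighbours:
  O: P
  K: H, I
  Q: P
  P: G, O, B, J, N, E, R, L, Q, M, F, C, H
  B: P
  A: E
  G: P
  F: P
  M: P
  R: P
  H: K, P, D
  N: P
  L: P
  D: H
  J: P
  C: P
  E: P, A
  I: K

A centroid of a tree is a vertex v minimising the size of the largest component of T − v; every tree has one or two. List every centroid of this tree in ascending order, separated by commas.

P

Removing P splits the tree into components of sizes 4, 2, 1, 1, 1, 1, 1, 1, 1, 1, 1, 1, 1; the largest is 4 ≤ ⌊18/2⌋ = 9.
No neighbour of P does as well, so P is the unique centroid.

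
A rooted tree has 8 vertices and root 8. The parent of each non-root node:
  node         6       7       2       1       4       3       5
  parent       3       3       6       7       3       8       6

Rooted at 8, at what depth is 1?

3

8 → 3 → 7 → 1 — 3 edges.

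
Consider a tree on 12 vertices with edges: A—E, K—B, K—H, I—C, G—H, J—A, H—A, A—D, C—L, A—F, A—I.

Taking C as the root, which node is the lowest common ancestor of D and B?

Path D→root: D A I C; path B→root: B K H A I C.
First common node: A.

A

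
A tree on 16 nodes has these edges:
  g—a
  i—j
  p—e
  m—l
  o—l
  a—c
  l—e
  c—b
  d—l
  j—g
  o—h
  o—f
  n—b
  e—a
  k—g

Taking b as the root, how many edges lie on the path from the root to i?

5

Climbing from i to the root: i–j–g–a–c–b. That's 5 steps.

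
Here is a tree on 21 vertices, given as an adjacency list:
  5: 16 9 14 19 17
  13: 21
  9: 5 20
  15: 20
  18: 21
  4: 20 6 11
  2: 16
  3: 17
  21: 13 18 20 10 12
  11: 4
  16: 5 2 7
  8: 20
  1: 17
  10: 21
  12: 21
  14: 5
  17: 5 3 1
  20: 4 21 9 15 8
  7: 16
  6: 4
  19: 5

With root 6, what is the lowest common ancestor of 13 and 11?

4

Path 13→root: 13 21 20 4 6; path 11→root: 11 4 6.
First common node: 4.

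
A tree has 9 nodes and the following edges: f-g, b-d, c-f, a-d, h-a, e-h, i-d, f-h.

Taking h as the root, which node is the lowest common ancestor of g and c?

Ancestors of g (toward the root): g, f, h.
Ancestors of c: c, f, h.
The deepest node appearing in both lists is f.

f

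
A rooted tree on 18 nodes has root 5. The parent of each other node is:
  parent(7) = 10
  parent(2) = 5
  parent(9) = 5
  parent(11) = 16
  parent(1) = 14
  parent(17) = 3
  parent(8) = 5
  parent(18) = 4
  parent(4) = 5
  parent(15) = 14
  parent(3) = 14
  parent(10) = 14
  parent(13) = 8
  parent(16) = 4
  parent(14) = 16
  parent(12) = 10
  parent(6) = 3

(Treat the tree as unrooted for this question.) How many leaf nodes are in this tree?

11

Degree-1 nodes: 1, 2, 6, 7, 9, 11, 12, 13, 15, 17, 18 — 11 of them.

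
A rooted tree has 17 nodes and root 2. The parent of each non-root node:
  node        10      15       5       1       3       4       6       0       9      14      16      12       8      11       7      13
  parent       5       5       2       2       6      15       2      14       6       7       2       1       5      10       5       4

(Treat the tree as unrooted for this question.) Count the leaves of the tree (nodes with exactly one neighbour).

8

The leaves are 0, 3, 8, 9, 11, 12, 13, 16.
That is 8 leaves.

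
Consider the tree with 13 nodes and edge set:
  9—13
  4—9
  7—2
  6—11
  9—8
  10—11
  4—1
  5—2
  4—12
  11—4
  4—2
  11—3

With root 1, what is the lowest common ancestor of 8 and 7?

4

8's ancestor chain is 8, 9, 4, 1 and 7's is 7, 2, 4, 1; they first meet at 4.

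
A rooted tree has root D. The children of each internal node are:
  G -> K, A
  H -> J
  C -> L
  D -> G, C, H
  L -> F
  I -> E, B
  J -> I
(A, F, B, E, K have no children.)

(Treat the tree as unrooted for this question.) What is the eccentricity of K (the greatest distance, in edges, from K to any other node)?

6

The node farthest from K is B (E also at distance 6), via K – G – D – H – J – I – B — 6 edges.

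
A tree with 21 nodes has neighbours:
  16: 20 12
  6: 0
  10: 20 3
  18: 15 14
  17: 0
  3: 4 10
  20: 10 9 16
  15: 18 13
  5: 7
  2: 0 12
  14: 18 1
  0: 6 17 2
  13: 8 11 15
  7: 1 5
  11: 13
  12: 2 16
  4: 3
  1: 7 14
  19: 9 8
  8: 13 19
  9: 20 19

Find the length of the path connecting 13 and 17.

9

The path is 13 - 8 - 19 - 9 - 20 - 16 - 12 - 2 - 0 - 17, which has 9 edges.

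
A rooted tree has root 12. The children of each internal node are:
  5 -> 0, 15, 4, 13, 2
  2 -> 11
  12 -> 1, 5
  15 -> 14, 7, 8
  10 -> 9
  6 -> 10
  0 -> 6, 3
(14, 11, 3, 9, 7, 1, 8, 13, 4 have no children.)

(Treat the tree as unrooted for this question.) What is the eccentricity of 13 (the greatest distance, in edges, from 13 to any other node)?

The node farthest from 13 is 9, via 13 – 5 – 0 – 6 – 10 – 9 — 5 edges.

5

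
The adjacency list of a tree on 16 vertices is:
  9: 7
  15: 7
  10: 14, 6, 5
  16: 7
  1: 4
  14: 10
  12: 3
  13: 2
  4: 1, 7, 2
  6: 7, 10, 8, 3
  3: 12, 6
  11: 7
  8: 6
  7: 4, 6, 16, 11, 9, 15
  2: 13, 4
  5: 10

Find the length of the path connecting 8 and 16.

3

The path is 8 – 6 – 7 – 16, which has 3 edges.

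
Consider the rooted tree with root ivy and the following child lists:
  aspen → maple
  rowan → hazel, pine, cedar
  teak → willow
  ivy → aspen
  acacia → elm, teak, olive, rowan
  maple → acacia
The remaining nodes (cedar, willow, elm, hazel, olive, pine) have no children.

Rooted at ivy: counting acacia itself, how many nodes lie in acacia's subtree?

The subtree rooted at acacia contains: acacia, teak, rowan, olive, elm, willow, hazel, cedar, pine — 9 nodes.

9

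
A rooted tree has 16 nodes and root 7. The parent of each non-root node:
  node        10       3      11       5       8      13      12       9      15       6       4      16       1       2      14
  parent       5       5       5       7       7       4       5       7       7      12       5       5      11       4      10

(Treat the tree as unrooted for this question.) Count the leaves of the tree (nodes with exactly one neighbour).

Exactly 10 nodes have a single neighbour: 1, 2, 3, 6, 8, 9, 13, 14, 15, 16.

10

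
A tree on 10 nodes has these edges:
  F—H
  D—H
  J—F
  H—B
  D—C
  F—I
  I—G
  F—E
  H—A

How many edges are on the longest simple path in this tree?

5

BFS from G reaches C last, at distance 5; BFS from C confirms no node is farther.
Path: G - I - F - H - D - C.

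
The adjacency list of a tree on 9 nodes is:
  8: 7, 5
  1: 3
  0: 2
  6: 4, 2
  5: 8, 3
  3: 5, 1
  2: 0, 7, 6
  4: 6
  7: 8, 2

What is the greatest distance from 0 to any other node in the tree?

The node farthest from 0 is 1, via 0-2-7-8-5-3-1 — 6 edges.

6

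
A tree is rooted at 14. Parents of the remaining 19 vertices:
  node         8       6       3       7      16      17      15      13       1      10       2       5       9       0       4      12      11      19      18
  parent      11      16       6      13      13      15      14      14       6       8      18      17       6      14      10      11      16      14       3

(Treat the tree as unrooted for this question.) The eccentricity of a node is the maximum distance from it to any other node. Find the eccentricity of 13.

5

The node farthest from 13 is 2 (4 also at distance 5), via 13-16-6-3-18-2 — 5 edges.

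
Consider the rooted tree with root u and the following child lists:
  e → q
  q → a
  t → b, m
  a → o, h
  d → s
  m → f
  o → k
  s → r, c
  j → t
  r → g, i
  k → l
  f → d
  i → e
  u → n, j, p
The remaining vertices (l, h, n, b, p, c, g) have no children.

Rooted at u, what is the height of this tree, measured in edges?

14

A deepest node is l, reached by u → j → t → m → f → d → s → r → i → e → q → a → o → k → l.
That path has 14 edges, so the height is 14.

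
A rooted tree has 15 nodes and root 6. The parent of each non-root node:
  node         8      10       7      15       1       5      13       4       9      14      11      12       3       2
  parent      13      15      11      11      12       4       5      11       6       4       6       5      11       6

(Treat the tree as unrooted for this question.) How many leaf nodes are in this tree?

8

The leaves are 1, 2, 3, 7, 8, 9, 10, 14.
That is 8 leaves.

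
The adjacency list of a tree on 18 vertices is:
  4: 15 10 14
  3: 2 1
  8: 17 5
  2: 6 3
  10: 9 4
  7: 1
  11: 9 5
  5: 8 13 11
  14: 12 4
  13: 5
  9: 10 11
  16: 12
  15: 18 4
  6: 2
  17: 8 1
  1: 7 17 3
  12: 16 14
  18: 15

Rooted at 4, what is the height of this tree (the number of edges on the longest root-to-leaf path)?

10

A deepest node is 6, reached by 4 – 10 – 9 – 11 – 5 – 8 – 17 – 1 – 3 – 2 – 6.
That path has 10 edges, so the height is 10.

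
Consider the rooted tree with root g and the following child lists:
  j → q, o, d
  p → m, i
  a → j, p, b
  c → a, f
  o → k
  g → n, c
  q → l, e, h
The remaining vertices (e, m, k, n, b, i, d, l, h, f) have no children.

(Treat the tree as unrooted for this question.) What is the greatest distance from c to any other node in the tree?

4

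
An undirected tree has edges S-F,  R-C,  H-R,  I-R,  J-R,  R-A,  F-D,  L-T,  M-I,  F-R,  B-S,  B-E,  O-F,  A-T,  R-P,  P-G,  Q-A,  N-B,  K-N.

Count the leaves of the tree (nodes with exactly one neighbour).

The leaves are C, D, E, G, H, J, K, L, M, O, Q.
That is 11 leaves.

11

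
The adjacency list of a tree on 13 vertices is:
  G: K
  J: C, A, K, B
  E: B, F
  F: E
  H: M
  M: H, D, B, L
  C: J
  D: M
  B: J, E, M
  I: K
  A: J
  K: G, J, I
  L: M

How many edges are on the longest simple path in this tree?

BFS from G reaches F last, at distance 5; BFS from F confirms no node is farther.
Path: G - K - J - B - E - F.

5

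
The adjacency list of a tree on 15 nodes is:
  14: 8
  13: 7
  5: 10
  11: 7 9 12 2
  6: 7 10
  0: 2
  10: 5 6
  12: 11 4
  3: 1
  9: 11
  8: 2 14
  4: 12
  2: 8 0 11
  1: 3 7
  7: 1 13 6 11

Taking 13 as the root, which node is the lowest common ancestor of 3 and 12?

7

3's ancestor chain is 3, 1, 7, 13 and 12's is 12, 11, 7, 13; they first meet at 7.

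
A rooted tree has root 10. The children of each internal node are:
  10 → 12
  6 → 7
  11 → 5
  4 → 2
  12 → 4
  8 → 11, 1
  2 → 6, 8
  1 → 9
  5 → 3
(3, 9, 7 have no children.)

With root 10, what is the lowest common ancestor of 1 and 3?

8

1's ancestor chain is 1, 8, 2, 4, 12, 10 and 3's is 3, 5, 11, 8, 2, 4, 12, 10; they first meet at 8.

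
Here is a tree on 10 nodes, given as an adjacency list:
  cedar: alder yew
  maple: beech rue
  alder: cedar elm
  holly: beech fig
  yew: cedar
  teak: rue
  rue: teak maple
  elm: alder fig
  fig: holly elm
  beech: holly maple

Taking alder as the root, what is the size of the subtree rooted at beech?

beech's subtree: {beech, maple, rue, teak}, size 4.

4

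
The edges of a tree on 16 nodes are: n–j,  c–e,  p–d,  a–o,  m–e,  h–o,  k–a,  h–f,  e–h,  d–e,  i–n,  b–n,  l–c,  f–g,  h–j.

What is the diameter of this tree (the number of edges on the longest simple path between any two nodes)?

6

A longest path is p - d - e - h - j - n - i, with 6 edges.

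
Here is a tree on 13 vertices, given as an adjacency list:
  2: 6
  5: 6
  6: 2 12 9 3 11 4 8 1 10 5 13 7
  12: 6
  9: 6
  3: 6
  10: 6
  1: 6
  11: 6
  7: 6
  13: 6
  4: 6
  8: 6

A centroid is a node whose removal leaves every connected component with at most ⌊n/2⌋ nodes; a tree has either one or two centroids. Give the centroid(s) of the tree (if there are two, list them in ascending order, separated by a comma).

6

Delete 6: the remaining components have sizes 1, 1, 1, 1, 1, 1, 1, 1, 1, 1, 1, 1. Max 1 ≤ 6, so 6 is a centroid.
No neighbour of 6 does as well, so 6 is the unique centroid.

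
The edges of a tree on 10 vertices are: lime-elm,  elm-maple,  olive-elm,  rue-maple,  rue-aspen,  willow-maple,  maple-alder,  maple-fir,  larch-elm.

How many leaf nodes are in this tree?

Exactly 7 nodes have a single neighbour: alder, aspen, fir, larch, lime, olive, willow.

7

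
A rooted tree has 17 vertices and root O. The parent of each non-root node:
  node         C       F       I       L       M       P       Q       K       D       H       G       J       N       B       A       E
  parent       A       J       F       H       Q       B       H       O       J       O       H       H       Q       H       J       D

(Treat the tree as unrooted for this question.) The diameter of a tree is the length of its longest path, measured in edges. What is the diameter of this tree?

BFS from E reaches N last, at distance 5; BFS from N confirms no node is farther.
Path: E–D–J–H–Q–N.

5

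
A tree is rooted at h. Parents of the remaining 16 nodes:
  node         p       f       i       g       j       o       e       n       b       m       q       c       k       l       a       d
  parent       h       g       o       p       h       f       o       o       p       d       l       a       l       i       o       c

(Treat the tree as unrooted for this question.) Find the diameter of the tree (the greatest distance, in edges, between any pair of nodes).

9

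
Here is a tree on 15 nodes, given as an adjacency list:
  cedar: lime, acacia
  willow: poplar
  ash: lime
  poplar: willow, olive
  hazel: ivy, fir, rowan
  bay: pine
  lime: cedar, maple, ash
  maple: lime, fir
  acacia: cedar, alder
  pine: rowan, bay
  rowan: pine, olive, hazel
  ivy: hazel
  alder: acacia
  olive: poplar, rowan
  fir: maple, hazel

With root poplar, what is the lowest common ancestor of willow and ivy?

poplar

willow's ancestor chain is willow, poplar and ivy's is ivy, hazel, rowan, olive, poplar; they first meet at poplar.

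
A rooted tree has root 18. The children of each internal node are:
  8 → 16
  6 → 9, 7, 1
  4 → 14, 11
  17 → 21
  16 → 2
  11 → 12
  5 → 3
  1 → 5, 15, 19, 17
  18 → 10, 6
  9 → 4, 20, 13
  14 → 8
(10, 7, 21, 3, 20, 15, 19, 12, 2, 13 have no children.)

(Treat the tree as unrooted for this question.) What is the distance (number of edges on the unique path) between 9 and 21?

Walking from 9: 9–6–1–17–21. Length 4.

4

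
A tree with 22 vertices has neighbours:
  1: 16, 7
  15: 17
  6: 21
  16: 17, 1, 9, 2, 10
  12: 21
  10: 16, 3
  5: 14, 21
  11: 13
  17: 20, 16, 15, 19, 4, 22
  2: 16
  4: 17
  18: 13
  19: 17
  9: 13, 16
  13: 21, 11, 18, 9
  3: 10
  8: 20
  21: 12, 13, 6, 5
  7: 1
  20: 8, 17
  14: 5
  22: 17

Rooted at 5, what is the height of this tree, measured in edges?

7

A deepest node is 8, reached by 5-21-13-9-16-17-20-8.
That path has 7 edges, so the height is 7.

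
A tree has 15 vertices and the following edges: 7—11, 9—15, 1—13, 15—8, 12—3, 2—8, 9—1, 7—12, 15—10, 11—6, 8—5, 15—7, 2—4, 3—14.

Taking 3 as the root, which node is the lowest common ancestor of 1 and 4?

1's ancestor chain is 1, 9, 15, 7, 12, 3 and 4's is 4, 2, 8, 15, 7, 12, 3; they first meet at 15.

15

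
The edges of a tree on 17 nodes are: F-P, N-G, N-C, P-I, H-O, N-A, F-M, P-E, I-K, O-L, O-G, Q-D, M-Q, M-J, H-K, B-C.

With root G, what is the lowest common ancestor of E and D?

P

E's ancestor chain is E, P, I, K, H, O, G and D's is D, Q, M, F, P, I, K, H, O, G; they first meet at P.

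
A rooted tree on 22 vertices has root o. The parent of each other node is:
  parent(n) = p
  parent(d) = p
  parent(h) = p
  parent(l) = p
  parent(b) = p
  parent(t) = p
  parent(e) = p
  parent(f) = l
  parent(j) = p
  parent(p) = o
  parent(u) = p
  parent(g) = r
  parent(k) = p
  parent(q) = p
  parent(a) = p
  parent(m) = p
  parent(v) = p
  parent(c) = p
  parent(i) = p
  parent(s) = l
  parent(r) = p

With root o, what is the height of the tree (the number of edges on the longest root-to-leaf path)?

g sits deepest: o – p – r – g — 3 edges from the root.

3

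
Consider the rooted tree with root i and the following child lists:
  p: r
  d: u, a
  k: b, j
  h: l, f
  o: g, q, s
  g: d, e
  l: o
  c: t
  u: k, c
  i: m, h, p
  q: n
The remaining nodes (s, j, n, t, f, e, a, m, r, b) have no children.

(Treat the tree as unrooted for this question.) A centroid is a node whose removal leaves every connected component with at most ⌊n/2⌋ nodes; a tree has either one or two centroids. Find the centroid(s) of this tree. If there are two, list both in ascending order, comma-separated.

o

Removing o splits the tree into components of sizes 10, 7, 2, 1; the largest is 10 ≤ ⌊21/2⌋ = 10.
Every other node leaves some component of size > 10, so the centroid is unique.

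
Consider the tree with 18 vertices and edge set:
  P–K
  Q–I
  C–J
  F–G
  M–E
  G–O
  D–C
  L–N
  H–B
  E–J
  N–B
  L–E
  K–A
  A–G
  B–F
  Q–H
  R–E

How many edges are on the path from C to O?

C - J - E - L - N - B - F - G - O: 8 edges.

8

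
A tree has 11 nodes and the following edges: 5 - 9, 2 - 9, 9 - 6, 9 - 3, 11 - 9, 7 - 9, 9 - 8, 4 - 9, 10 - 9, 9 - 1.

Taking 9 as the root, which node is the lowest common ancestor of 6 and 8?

9

Ancestors of 6 (toward the root): 6, 9.
Ancestors of 8: 8, 9.
The deepest node appearing in both lists is 9.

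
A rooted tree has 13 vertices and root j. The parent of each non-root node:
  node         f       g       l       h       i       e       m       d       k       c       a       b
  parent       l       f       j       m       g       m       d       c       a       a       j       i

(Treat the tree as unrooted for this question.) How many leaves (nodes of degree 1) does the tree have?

The leaves are b, e, h, k.
That is 4 leaves.

4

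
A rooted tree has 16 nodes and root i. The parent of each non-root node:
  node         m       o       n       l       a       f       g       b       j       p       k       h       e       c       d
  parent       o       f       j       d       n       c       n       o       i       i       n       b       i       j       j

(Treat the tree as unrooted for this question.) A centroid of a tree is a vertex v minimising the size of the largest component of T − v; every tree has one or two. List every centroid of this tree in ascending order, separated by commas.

j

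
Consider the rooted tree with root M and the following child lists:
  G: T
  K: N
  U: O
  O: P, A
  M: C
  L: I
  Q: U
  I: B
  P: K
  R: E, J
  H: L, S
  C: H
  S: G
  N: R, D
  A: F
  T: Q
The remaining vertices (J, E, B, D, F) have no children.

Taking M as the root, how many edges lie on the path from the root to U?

7

Path from M to U: M → C → H → S → G → T → Q → U, which has 7 edges.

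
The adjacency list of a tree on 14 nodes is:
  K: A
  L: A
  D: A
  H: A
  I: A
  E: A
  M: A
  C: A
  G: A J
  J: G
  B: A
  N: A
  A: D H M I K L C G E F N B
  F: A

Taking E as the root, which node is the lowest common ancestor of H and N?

A

H's ancestor chain is H, A, E and N's is N, A, E; they first meet at A.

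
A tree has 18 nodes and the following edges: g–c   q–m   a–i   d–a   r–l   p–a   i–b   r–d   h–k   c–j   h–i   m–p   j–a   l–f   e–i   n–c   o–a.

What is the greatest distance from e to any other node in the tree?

6

Distances from e peak at 6, attained at f.
e – i – a – d – r – l – f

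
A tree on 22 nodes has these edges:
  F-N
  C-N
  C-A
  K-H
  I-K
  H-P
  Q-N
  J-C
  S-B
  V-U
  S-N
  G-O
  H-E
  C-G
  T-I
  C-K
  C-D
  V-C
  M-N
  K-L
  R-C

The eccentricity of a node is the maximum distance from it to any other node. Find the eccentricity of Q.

5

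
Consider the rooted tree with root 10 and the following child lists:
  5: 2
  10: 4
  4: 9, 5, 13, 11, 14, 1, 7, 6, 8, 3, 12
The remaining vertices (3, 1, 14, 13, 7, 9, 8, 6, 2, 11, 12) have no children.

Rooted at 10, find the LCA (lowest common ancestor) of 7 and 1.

Path 7→root: 7 4 10; path 1→root: 1 4 10.
First common node: 4.

4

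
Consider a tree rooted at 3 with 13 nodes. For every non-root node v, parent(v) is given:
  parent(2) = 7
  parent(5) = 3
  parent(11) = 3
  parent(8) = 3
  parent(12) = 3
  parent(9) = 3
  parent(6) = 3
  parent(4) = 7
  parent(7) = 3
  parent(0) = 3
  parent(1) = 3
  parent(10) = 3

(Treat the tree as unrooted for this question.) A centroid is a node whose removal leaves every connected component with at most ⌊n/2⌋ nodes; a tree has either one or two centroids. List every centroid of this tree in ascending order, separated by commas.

If 3 is removed the pieces have sizes 3, 1, 1, 1, 1, 1, 1, 1, 1, 1, all ≤ ⌊13/2⌋ = 6.
No neighbour of 3 does as well, so 3 is the unique centroid.

3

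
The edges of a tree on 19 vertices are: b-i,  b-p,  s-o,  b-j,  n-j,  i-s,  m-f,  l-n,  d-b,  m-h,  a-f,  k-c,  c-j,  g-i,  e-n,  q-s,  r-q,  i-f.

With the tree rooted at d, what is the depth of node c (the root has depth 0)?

3

Climbing from c to the root: c – j – b – d. That's 3 steps.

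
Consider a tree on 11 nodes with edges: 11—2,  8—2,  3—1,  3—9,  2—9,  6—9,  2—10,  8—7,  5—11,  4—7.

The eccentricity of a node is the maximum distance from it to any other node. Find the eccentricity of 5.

A farthest node from 5 is 1 (4 also at distance 5).
The path 5–11–2–9–3–1 has 5 edges.

5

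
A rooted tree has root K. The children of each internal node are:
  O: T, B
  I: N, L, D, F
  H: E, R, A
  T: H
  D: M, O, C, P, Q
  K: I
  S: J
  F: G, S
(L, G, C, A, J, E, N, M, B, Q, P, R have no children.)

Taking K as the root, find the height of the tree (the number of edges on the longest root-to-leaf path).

6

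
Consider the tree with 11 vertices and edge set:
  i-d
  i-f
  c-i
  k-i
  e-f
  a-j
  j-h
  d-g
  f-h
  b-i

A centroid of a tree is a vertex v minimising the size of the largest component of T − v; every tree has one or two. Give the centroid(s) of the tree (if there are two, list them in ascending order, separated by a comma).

i

If i is removed the pieces have sizes 5, 2, 1, 1, 1, all ≤ ⌊11/2⌋ = 5.
No neighbour of i does as well, so i is the unique centroid.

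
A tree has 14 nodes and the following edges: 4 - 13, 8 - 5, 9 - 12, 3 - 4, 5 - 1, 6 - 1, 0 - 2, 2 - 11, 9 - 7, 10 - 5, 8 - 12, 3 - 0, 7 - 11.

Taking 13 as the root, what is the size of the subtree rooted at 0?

11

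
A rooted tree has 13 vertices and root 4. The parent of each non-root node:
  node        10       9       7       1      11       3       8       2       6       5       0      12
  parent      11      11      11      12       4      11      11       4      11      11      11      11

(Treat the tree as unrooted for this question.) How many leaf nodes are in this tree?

10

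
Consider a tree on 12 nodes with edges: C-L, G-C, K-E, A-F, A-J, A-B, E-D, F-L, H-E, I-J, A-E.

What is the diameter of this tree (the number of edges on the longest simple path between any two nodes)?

BFS from G reaches I last, at distance 6; BFS from I confirms no node is farther.
Path: G-C-L-F-A-J-I.

6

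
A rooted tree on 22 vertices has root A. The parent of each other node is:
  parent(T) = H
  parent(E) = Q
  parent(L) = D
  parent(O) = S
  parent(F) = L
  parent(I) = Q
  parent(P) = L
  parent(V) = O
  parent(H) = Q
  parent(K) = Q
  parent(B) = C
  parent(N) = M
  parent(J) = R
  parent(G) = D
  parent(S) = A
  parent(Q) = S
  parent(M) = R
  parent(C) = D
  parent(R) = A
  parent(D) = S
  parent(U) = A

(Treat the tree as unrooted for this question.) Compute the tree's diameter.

A longest path is T–H–Q–S–A–R–M–N, with 7 edges.

7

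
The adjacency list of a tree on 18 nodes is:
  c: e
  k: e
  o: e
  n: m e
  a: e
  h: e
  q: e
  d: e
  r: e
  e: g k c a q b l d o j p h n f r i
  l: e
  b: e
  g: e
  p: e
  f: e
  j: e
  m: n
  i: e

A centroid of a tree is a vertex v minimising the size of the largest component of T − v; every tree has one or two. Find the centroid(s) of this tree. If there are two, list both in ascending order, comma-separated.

e

Removing e splits the tree into components of sizes 2, 1, 1, 1, 1, 1, 1, 1, 1, 1, 1, 1, 1, 1, 1, 1; the largest is 2 ≤ ⌊18/2⌋ = 9.
No neighbour of e does as well, so e is the unique centroid.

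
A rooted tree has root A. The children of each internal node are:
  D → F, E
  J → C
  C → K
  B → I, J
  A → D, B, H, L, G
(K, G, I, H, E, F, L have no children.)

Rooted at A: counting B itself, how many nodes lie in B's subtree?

5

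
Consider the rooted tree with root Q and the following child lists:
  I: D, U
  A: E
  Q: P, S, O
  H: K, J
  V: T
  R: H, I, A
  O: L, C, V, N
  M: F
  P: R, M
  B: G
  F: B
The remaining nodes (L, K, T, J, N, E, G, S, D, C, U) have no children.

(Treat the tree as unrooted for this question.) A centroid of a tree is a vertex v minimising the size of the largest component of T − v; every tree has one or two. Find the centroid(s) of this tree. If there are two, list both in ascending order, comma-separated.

If P is removed the pieces have sizes 9, 8, 4, all ≤ ⌊22/2⌋ = 11.
Every other node leaves some component of size > 11, so the centroid is unique.

P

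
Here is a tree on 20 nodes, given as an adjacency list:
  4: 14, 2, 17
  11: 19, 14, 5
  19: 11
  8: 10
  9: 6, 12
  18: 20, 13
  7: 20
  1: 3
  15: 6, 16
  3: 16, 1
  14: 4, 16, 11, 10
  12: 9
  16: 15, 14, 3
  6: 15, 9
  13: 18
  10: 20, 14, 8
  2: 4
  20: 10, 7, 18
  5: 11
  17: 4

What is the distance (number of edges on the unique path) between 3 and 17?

4

3–16–14–4–17: 4 edges.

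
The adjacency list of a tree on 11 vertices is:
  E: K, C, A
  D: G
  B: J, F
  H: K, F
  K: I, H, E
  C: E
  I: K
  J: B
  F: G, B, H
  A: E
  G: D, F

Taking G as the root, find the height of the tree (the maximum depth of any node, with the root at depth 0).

5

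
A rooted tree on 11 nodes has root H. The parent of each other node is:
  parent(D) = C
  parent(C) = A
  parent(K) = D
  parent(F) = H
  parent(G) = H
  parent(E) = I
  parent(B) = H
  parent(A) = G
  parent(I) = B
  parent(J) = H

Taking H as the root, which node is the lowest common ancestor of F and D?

H

Ancestors of F (toward the root): F, H.
Ancestors of D: D, C, A, G, H.
The deepest node appearing in both lists is H.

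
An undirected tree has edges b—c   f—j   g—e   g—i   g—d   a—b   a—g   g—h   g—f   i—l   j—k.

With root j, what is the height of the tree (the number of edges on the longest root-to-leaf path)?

5

c sits deepest: j-f-g-a-b-c — 5 edges from the root.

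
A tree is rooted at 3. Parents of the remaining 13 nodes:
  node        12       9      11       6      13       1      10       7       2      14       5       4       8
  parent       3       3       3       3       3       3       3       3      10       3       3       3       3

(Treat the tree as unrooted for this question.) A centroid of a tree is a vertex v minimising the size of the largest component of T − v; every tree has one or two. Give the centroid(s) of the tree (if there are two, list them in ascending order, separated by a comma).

If 3 is removed the pieces have sizes 2, 1, 1, 1, 1, 1, 1, 1, 1, 1, 1, 1, all ≤ ⌊14/2⌋ = 7.
Every other node leaves some component of size > 7, so the centroid is unique.

3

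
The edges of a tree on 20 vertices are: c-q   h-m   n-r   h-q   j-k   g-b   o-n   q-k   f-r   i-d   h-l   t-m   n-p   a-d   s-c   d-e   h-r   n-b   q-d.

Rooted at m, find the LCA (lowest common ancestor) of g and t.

m

Path g→root: g b n r h m; path t→root: t m.
First common node: m.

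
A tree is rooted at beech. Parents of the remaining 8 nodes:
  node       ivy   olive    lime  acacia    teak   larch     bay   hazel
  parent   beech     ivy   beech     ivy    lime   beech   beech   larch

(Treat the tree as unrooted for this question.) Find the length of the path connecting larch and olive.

The path is larch – beech – ivy – olive, which has 3 edges.

3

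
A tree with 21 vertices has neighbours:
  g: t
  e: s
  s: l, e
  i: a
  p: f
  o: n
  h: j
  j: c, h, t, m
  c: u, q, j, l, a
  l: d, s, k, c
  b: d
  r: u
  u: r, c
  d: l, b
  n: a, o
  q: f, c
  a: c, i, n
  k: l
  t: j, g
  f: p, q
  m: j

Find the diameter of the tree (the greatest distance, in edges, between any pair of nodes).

Starting from g, a farthest node is b at distance 6.
One longest path: g – t – j – c – l – d – b.
So the diameter is 6.

6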